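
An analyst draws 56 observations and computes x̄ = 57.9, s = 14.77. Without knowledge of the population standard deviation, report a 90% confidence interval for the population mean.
(54.60, 61.20)

t-interval (σ unknown):
df = n - 1 = 55
t* = 1.673 for 90% confidence

Margin of error = t* · s/√n = 1.673 · 14.77/√56 = 3.30

CI: (54.60, 61.20)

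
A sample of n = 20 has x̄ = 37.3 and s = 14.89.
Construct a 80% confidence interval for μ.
(32.88, 41.72)

t-interval (σ unknown):
df = n - 1 = 19
t* = 1.328 for 80% confidence

Margin of error = t* · s/√n = 1.328 · 14.89/√20 = 4.42

CI: (32.88, 41.72)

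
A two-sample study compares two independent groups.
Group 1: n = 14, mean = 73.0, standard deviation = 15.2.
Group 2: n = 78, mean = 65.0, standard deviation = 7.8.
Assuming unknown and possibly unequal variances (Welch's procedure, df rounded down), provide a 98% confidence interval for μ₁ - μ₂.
(-2.91, 18.91)

Difference: x̄₁ - x̄₂ = 8.00
SE = √(s₁²/n₁ + s₂²/n₂) = √(15.2²/14 + 7.8²/78) = 4.1573
df = 14.25 → 14 (Welch–Satterthwaite, rounded down)
t* = 2.624

CI: 8.00 ± 2.624 · 4.1573 = 8.00 ± 10.91 = (-2.91, 18.91)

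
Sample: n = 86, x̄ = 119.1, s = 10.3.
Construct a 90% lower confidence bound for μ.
μ ≥ 117.67

Lower bound (one-sided):
t* = 1.292 (one-sided for 90%)
Lower bound = x̄ - t* · s/√n = 119.1 - 1.292 · 10.3/√86 = 117.67

We are 90% confident that μ ≥ 117.67.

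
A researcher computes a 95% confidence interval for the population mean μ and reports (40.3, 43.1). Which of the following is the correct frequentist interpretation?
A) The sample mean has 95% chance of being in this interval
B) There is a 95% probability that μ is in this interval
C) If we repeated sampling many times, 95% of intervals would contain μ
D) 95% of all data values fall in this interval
C

A) Wrong — x̄ is observed and sits in the interval by construction.
B) Wrong — μ is fixed; the randomness lives in the interval, not in μ.
C) Correct — this is the frequentist long-run coverage interpretation.
D) Wrong — a CI is about the parameter μ, not individual data values.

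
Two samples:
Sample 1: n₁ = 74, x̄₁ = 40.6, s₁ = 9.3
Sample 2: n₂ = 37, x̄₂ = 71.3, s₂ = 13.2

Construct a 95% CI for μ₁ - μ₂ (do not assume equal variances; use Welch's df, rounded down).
(-35.56, -25.84)

Difference: x̄₁ - x̄₂ = -30.70
SE = √(s₁²/n₁ + s₂²/n₂) = √(9.3²/74 + 13.2²/37) = 2.4245
df = 54.43 → 54 (Welch–Satterthwaite, rounded down)
t* = 2.005

CI: -30.70 ± 2.005 · 2.4245 = -30.70 ± 4.86 = (-35.56, -25.84)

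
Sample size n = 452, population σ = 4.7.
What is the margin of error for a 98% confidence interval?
Margin of error = 0.51

Margin of error = z* · σ/√n
= 2.326 · 4.7/√452
= 2.326 · 4.7/21.2603
= 0.51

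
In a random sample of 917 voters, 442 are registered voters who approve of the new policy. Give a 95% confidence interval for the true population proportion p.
(0.450, 0.514)

Proportion CI:
p̂ = 442/917 = 0.48201
SE = √(p̂(1-p̂)/n) = √(0.48201 · 0.51799 / 917) = 0.01650

z* = 1.960
Margin = z* · SE = 1.960 · 0.01650 = 0.0323

CI: 0.48201 ± 0.0323 = (0.450, 0.514)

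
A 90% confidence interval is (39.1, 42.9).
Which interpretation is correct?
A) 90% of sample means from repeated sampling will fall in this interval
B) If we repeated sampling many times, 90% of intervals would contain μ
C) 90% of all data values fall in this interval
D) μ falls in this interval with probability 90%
B

A) Wrong — coverage applies to intervals containing μ, not to future x̄ values.
B) Correct — this is the frequentist long-run coverage interpretation.
C) Wrong — a CI is about the parameter μ, not individual data values.
D) Wrong — μ is fixed; the randomness lives in the interval, not in μ.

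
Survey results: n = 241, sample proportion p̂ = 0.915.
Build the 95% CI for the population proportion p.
(0.880, 0.950)

Proportion CI:
SE = √(p̂(1-p̂)/n) = √(0.915 · 0.085 / 241) = 0.01796

z* = 1.960
Margin = z* · SE = 1.960 · 0.01796 = 0.0352

CI: 0.915 ± 0.0352 = (0.880, 0.950)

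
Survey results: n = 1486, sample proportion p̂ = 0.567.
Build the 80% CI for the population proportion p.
(0.551, 0.583)

Proportion CI:
SE = √(p̂(1-p̂)/n) = √(0.567 · 0.433 / 1486) = 0.01285

z* = 1.282
Margin = z* · SE = 1.282 · 0.01285 = 0.0165

CI: 0.567 ± 0.0165 = (0.551, 0.583)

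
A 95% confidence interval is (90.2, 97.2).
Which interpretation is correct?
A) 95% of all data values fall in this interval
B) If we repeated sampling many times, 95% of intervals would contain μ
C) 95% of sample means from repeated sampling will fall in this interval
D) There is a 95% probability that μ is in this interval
B

A) Wrong — a CI is about the parameter μ, not individual data values.
B) Correct — this is the frequentist long-run coverage interpretation.
C) Wrong — coverage applies to intervals containing μ, not to future x̄ values.
D) Wrong — μ is fixed; the randomness lives in the interval, not in μ.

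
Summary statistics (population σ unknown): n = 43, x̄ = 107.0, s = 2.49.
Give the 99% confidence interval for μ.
(105.98, 108.02)

t-interval (σ unknown):
df = n - 1 = 42
t* = 2.698 for 99% confidence

Margin of error = t* · s/√n = 2.698 · 2.49/√43 = 1.02

CI: (105.98, 108.02)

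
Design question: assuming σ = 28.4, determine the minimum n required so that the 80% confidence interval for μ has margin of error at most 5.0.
n ≥ 54

For margin E ≤ 5.0:
n ≥ (z* · σ / E)²
n ≥ (1.282 · 28.4 / 5.0)²
n ≥ 53.02

Minimum n = 54 (rounding up)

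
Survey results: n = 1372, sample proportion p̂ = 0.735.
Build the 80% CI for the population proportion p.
(0.720, 0.750)

Proportion CI:
SE = √(p̂(1-p̂)/n) = √(0.735 · 0.265 / 1372) = 0.01191

z* = 1.282
Margin = z* · SE = 1.282 · 0.01191 = 0.0153

CI: 0.735 ± 0.0153 = (0.720, 0.750)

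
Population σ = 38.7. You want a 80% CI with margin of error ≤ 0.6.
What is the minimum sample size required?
n ≥ 6838

For margin E ≤ 0.6:
n ≥ (z* · σ / E)²
n ≥ (1.282 · 38.7 / 0.6)²
n ≥ 6837.47

Minimum n = 6838 (rounding up)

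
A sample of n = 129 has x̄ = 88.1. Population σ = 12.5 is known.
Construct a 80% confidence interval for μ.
(86.69, 89.51)

z-interval (σ known):
z* = 1.282 for 80% confidence

Margin of error = z* · σ/√n = 1.282 · 12.5/√129 = 1.41

CI: (88.1 - 1.41, 88.1 + 1.41) = (86.69, 89.51)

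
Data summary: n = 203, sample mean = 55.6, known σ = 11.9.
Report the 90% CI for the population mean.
(54.23, 56.97)

z-interval (σ known):
z* = 1.645 for 90% confidence

Margin of error = z* · σ/√n = 1.645 · 11.9/√203 = 1.37

CI: (55.6 - 1.37, 55.6 + 1.37) = (54.23, 56.97)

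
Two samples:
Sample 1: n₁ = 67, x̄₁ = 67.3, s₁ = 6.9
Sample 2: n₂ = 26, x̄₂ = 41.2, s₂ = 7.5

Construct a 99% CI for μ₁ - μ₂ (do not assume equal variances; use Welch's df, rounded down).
(21.53, 30.67)

Difference: x̄₁ - x̄₂ = 26.10
SE = √(s₁²/n₁ + s₂²/n₂) = √(6.9²/67 + 7.5²/26) = 1.6953
df = 42.39 → 42 (Welch–Satterthwaite, rounded down)
t* = 2.698

CI: 26.10 ± 2.698 · 1.6953 = 26.10 ± 4.57 = (21.53, 30.67)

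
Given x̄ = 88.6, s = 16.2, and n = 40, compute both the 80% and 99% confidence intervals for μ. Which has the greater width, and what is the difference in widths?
99% CI is wider by 7.19

df = 39
80% CI: t* = 1.304, (85.26, 91.94), width = 2 · t* · s/√n = 6.68
99% CI: t* = 2.708, (81.66, 95.54), width = 2 · t* · s/√n = 13.87

The 99% CI is wider by 13.87 - 6.68 = 7.19.
Higher confidence requires a wider interval.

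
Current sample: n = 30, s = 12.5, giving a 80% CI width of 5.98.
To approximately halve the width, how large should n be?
n ≈ 120

CI width ∝ 1/√n
To reduce width by factor 2, need √n to grow by 2 → need 2² = 4 times as many samples.

Current: n = 30, width = 5.98
New: n = 120, width ≈ 2.94

Width reduced by factor of 5.98/2.94 = 2.03.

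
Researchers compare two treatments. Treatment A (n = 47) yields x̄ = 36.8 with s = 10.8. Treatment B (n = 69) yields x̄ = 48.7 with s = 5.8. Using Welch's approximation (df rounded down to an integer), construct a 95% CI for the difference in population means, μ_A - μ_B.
(-15.34, -8.46)

Difference: x̄₁ - x̄₂ = -11.90
SE = √(s₁²/n₁ + s₂²/n₂) = √(10.8²/47 + 5.8²/69) = 1.7231
df = 64.17 → 64 (Welch–Satterthwaite, rounded down)
t* = 1.998

CI: -11.90 ± 1.998 · 1.7231 = -11.90 ± 3.44 = (-15.34, -8.46)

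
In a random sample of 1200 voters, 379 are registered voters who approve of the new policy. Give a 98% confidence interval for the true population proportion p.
(0.285, 0.347)

Proportion CI:
p̂ = 379/1200 = 0.31583
SE = √(p̂(1-p̂)/n) = √(0.31583 · 0.68417 / 1200) = 0.01342

z* = 2.326
Margin = z* · SE = 2.326 · 0.01342 = 0.0312

CI: 0.31583 ± 0.0312 = (0.285, 0.347)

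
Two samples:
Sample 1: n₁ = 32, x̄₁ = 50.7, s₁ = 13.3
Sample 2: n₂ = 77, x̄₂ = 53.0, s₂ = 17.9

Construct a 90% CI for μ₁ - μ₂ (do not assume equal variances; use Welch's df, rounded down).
(-7.48, 2.88)

Difference: x̄₁ - x̄₂ = -2.30
SE = √(s₁²/n₁ + s₂²/n₂) = √(13.3²/32 + 17.9²/77) = 3.1127
df = 77.36 → 77 (Welch–Satterthwaite, rounded down)
t* = 1.665

CI: -2.30 ± 1.665 · 3.1127 = -2.30 ± 5.18 = (-7.48, 2.88)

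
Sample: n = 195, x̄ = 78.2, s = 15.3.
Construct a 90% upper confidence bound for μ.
μ ≤ 79.61

Upper bound (one-sided):
t* = 1.286 (one-sided for 90%)
Upper bound = x̄ + t* · s/√n = 78.2 + 1.286 · 15.3/√195 = 79.61

We are 90% confident that μ ≤ 79.61.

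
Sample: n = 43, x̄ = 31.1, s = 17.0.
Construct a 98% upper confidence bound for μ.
μ ≤ 36.60

Upper bound (one-sided):
t* = 2.120 (one-sided for 98%)
Upper bound = x̄ + t* · s/√n = 31.1 + 2.120 · 17.0/√43 = 36.60

We are 98% confident that μ ≤ 36.60.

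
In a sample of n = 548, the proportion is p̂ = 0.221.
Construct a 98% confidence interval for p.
(0.180, 0.262)

Proportion CI:
SE = √(p̂(1-p̂)/n) = √(0.221 · 0.779 / 548) = 0.01772

z* = 2.326
Margin = z* · SE = 2.326 · 0.01772 = 0.0412

CI: 0.221 ± 0.0412 = (0.180, 0.262)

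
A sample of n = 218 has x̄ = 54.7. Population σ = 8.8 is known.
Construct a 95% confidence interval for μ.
(53.53, 55.87)

z-interval (σ known):
z* = 1.960 for 95% confidence

Margin of error = z* · σ/√n = 1.960 · 8.8/√218 = 1.17

CI: (54.7 - 1.17, 54.7 + 1.17) = (53.53, 55.87)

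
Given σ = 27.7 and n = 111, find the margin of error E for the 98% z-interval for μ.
Margin of error = 6.12

Margin of error = z* · σ/√n
= 2.326 · 27.7/√111
= 2.326 · 27.7/10.5357
= 6.12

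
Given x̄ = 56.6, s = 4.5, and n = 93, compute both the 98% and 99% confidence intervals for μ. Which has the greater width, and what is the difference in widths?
99% CI is wider by 0.24

df = 92
98% CI: t* = 2.368, (55.50, 57.70), width = 2 · t* · s/√n = 2.21
99% CI: t* = 2.630, (55.37, 57.83), width = 2 · t* · s/√n = 2.45

The 99% CI is wider by 2.45 - 2.21 = 0.24.
Higher confidence requires a wider interval.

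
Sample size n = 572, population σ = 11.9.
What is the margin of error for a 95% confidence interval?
Margin of error = 0.98

Margin of error = z* · σ/√n
= 1.960 · 11.9/√572
= 1.960 · 11.9/23.9165
= 0.98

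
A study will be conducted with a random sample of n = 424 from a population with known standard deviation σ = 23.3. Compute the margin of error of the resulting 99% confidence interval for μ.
Margin of error = 2.91

Margin of error = z* · σ/√n
= 2.576 · 23.3/√424
= 2.576 · 23.3/20.5913
= 2.91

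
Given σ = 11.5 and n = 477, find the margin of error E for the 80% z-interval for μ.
Margin of error = 0.68

Margin of error = z* · σ/√n
= 1.282 · 11.5/√477
= 1.282 · 11.5/21.8403
= 0.68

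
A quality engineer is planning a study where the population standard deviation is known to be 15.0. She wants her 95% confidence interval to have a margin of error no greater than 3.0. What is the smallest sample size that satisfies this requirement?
n ≥ 97

For margin E ≤ 3.0:
n ≥ (z* · σ / E)²
n ≥ (1.960 · 15.0 / 3.0)²
n ≥ 96.04

Minimum n = 97 (rounding up)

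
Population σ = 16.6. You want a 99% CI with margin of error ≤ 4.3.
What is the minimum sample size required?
n ≥ 99

For margin E ≤ 4.3:
n ≥ (z* · σ / E)²
n ≥ (2.576 · 16.6 / 4.3)²
n ≥ 98.89

Minimum n = 99 (rounding up)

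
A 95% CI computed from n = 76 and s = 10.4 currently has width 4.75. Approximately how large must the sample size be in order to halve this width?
n ≈ 304

CI width ∝ 1/√n
To reduce width by factor 2, need √n to grow by 2 → need 2² = 4 times as many samples.

Current: n = 76, width = 4.75
New: n = 304, width ≈ 2.35

Width reduced by factor of 4.75/2.35 = 2.02.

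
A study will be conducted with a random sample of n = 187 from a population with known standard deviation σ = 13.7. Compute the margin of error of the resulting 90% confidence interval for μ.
Margin of error = 1.65

Margin of error = z* · σ/√n
= 1.645 · 13.7/√187
= 1.645 · 13.7/13.6748
= 1.65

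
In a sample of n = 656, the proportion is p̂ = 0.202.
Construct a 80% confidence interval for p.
(0.182, 0.222)

Proportion CI:
SE = √(p̂(1-p̂)/n) = √(0.202 · 0.798 / 656) = 0.01568

z* = 1.282
Margin = z* · SE = 1.282 · 0.01568 = 0.0201

CI: 0.202 ± 0.0201 = (0.182, 0.222)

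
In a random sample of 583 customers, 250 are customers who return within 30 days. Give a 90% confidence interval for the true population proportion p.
(0.395, 0.463)

Proportion CI:
p̂ = 250/583 = 0.42882
SE = √(p̂(1-p̂)/n) = √(0.42882 · 0.57118 / 583) = 0.02050

z* = 1.645
Margin = z* · SE = 1.645 · 0.02050 = 0.0337

CI: 0.42882 ± 0.0337 = (0.395, 0.463)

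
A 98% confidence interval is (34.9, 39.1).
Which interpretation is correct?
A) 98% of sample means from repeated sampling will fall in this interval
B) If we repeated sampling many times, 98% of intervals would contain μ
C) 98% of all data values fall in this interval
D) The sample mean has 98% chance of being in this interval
B

A) Wrong — coverage applies to intervals containing μ, not to future x̄ values.
B) Correct — this is the frequentist long-run coverage interpretation.
C) Wrong — a CI is about the parameter μ, not individual data values.
D) Wrong — x̄ is observed and sits in the interval by construction.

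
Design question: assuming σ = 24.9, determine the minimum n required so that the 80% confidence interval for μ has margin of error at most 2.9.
n ≥ 122

For margin E ≤ 2.9:
n ≥ (z* · σ / E)²
n ≥ (1.282 · 24.9 / 2.9)²
n ≥ 121.17

Minimum n = 122 (rounding up)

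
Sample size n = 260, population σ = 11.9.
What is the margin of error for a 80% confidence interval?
Margin of error = 0.95

Margin of error = z* · σ/√n
= 1.282 · 11.9/√260
= 1.282 · 11.9/16.1245
= 0.95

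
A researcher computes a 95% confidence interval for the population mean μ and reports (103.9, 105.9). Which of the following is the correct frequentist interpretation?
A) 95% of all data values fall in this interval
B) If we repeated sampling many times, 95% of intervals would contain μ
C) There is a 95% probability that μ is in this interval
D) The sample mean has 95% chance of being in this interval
B

A) Wrong — a CI is about the parameter μ, not individual data values.
B) Correct — this is the frequentist long-run coverage interpretation.
C) Wrong — μ is fixed; the randomness lives in the interval, not in μ.
D) Wrong — x̄ is observed and sits in the interval by construction.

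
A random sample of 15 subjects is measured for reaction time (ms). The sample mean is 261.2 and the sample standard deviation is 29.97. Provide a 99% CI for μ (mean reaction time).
(238.16, 284.24)

t-interval (σ unknown):
df = n - 1 = 14
t* = 2.977 for 99% confidence

Margin of error = t* · s/√n = 2.977 · 29.97/√15 = 23.04

CI: (238.16, 284.24)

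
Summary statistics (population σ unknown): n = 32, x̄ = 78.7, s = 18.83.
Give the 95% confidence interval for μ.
(71.91, 85.49)

t-interval (σ unknown):
df = n - 1 = 31
t* = 2.040 for 95% confidence

Margin of error = t* · s/√n = 2.040 · 18.83/√32 = 6.79

CI: (71.91, 85.49)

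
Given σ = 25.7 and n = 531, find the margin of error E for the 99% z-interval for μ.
Margin of error = 2.87

Margin of error = z* · σ/√n
= 2.576 · 25.7/√531
= 2.576 · 25.7/23.0434
= 2.87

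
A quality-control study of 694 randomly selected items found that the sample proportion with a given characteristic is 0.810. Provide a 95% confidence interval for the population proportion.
(0.781, 0.839)

Proportion CI:
SE = √(p̂(1-p̂)/n) = √(0.810 · 0.190 / 694) = 0.01489

z* = 1.960
Margin = z* · SE = 1.960 · 0.01489 = 0.0292

CI: 0.810 ± 0.0292 = (0.781, 0.839)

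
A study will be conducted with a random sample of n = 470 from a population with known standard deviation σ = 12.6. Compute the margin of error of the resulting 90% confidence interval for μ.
Margin of error = 0.96

Margin of error = z* · σ/√n
= 1.645 · 12.6/√470
= 1.645 · 12.6/21.6795
= 0.96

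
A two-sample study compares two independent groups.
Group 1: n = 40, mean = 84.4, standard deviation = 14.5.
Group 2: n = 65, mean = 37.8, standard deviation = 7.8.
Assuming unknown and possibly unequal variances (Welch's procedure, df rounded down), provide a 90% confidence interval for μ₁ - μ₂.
(42.43, 50.77)

Difference: x̄₁ - x̄₂ = 46.60
SE = √(s₁²/n₁ + s₂²/n₂) = √(14.5²/40 + 7.8²/65) = 2.4884
df = 53.10 → 53 (Welch–Satterthwaite, rounded down)
t* = 1.674

CI: 46.60 ± 1.674 · 2.4884 = 46.60 ± 4.17 = (42.43, 50.77)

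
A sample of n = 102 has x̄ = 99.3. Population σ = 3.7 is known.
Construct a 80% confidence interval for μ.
(98.83, 99.77)

z-interval (σ known):
z* = 1.282 for 80% confidence

Margin of error = z* · σ/√n = 1.282 · 3.7/√102 = 0.47

CI: (99.3 - 0.47, 99.3 + 0.47) = (98.83, 99.77)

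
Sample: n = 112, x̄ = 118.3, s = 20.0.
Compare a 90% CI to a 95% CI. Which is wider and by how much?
95% CI is wider by 1.22

df = 111
90% CI: t* = 1.659, (115.16, 121.44), width = 2 · t* · s/√n = 6.27
95% CI: t* = 1.982, (114.55, 122.05), width = 2 · t* · s/√n = 7.49

The 95% CI is wider by 7.49 - 6.27 = 1.22.
Higher confidence requires a wider interval.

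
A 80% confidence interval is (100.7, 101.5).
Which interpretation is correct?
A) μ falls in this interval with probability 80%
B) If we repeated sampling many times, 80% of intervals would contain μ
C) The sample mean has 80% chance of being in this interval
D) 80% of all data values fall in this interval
B

A) Wrong — μ is fixed; the randomness lives in the interval, not in μ.
B) Correct — this is the frequentist long-run coverage interpretation.
C) Wrong — x̄ is observed and sits in the interval by construction.
D) Wrong — a CI is about the parameter μ, not individual data values.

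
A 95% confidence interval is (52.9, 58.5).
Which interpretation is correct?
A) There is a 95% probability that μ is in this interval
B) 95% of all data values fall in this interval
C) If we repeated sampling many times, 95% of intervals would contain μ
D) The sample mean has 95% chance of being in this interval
C

A) Wrong — μ is fixed; the randomness lives in the interval, not in μ.
B) Wrong — a CI is about the parameter μ, not individual data values.
C) Correct — this is the frequentist long-run coverage interpretation.
D) Wrong — x̄ is observed and sits in the interval by construction.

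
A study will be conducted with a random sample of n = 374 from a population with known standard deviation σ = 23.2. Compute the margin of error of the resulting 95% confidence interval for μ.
Margin of error = 2.35

Margin of error = z* · σ/√n
= 1.960 · 23.2/√374
= 1.960 · 23.2/19.3391
= 2.35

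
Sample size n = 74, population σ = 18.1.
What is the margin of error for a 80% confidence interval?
Margin of error = 2.70

Margin of error = z* · σ/√n
= 1.282 · 18.1/√74
= 1.282 · 18.1/8.6023
= 2.70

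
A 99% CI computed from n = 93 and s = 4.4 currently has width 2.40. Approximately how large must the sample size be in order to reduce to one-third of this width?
n ≈ 837

CI width ∝ 1/√n
To reduce width by factor 3, need √n to grow by 3 → need 3² = 9 times as many samples.

Current: n = 93, width = 2.40
New: n = 837, width ≈ 0.79

Width reduced by factor of 2.40/0.79 = 3.04.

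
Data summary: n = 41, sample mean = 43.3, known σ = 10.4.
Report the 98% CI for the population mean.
(39.52, 47.08)

z-interval (σ known):
z* = 2.326 for 98% confidence

Margin of error = z* · σ/√n = 2.326 · 10.4/√41 = 3.78

CI: (43.3 - 3.78, 43.3 + 3.78) = (39.52, 47.08)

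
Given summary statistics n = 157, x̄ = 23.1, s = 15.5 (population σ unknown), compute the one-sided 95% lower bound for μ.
μ ≥ 21.05

Lower bound (one-sided):
t* = 1.655 (one-sided for 95%)
Lower bound = x̄ - t* · s/√n = 23.1 - 1.655 · 15.5/√157 = 21.05

We are 95% confident that μ ≥ 21.05.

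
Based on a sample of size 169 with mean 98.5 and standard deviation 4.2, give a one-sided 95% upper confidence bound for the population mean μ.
μ ≤ 99.03

Upper bound (one-sided):
t* = 1.654 (one-sided for 95%)
Upper bound = x̄ + t* · s/√n = 98.5 + 1.654 · 4.2/√169 = 99.03

We are 95% confident that μ ≤ 99.03.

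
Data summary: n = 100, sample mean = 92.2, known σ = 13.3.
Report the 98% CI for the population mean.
(89.11, 95.29)

z-interval (σ known):
z* = 2.326 for 98% confidence

Margin of error = z* · σ/√n = 2.326 · 13.3/√100 = 3.09

CI: (92.2 - 3.09, 92.2 + 3.09) = (89.11, 95.29)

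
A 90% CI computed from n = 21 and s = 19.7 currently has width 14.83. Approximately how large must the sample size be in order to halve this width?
n ≈ 84

CI width ∝ 1/√n
To reduce width by factor 2, need √n to grow by 2 → need 2² = 4 times as many samples.

Current: n = 21, width = 14.83
New: n = 84, width ≈ 7.15

Width reduced by factor of 14.83/7.15 = 2.07.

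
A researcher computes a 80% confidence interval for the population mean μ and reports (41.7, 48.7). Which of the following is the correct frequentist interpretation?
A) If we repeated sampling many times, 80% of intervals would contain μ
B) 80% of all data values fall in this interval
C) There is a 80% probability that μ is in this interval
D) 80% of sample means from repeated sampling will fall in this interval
A

A) Correct — this is the frequentist long-run coverage interpretation.
B) Wrong — a CI is about the parameter μ, not individual data values.
C) Wrong — μ is fixed; the randomness lives in the interval, not in μ.
D) Wrong — coverage applies to intervals containing μ, not to future x̄ values.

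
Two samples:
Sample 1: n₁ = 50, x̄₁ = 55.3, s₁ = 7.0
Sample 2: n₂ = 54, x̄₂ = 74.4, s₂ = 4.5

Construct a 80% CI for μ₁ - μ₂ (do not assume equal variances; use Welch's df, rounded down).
(-20.60, -17.60)

Difference: x̄₁ - x̄₂ = -19.10
SE = √(s₁²/n₁ + s₂²/n₂) = √(7.0²/50 + 4.5²/54) = 1.1640
df = 82.51 → 82 (Welch–Satterthwaite, rounded down)
t* = 1.292

CI: -19.10 ± 1.292 · 1.1640 = -19.10 ± 1.50 = (-20.60, -17.60)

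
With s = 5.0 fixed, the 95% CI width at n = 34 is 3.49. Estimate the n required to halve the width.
n ≈ 136

CI width ∝ 1/√n
To reduce width by factor 2, need √n to grow by 2 → need 2² = 4 times as many samples.

Current: n = 34, width = 3.49
New: n = 136, width ≈ 1.70

Width reduced by factor of 3.49/1.70 = 2.05.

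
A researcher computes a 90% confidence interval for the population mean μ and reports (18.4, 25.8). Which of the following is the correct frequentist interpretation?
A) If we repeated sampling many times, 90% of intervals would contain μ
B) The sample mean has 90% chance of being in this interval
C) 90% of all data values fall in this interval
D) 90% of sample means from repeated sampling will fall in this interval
A

A) Correct — this is the frequentist long-run coverage interpretation.
B) Wrong — x̄ is observed and sits in the interval by construction.
C) Wrong — a CI is about the parameter μ, not individual data values.
D) Wrong — coverage applies to intervals containing μ, not to future x̄ values.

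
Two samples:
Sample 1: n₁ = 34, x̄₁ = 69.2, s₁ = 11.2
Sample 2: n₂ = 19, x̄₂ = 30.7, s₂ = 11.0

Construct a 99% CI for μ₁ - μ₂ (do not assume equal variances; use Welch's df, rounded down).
(29.89, 47.11)

Difference: x̄₁ - x̄₂ = 38.50
SE = √(s₁²/n₁ + s₂²/n₂) = √(11.2²/34 + 11.0²/19) = 3.1714
df = 37.95 → 37 (Welch–Satterthwaite, rounded down)
t* = 2.715

CI: 38.50 ± 2.715 · 3.1714 = 38.50 ± 8.61 = (29.89, 47.11)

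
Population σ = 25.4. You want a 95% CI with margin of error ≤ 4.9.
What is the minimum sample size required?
n ≥ 104

For margin E ≤ 4.9:
n ≥ (z* · σ / E)²
n ≥ (1.960 · 25.4 / 4.9)²
n ≥ 103.23

Minimum n = 104 (rounding up)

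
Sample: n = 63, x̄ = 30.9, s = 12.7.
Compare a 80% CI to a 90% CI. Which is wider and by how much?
90% CI is wider by 1.20

df = 62
80% CI: t* = 1.295, (28.83, 32.97), width = 2 · t* · s/√n = 4.14
90% CI: t* = 1.670, (28.23, 33.57), width = 2 · t* · s/√n = 5.34

The 90% CI is wider by 5.34 - 4.14 = 1.20.
Higher confidence requires a wider interval.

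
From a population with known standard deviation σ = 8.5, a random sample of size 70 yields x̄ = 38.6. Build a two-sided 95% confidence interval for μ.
(36.61, 40.59)

z-interval (σ known):
z* = 1.960 for 95% confidence

Margin of error = z* · σ/√n = 1.960 · 8.5/√70 = 1.99

CI: (38.6 - 1.99, 38.6 + 1.99) = (36.61, 40.59)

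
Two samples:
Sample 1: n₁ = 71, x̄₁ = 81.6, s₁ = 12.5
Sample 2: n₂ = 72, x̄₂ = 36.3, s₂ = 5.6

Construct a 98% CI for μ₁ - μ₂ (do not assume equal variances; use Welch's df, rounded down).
(41.46, 49.14)

Difference: x̄₁ - x̄₂ = 45.30
SE = √(s₁²/n₁ + s₂²/n₂) = √(12.5²/71 + 5.6²/72) = 1.6237
df = 96.72 → 96 (Welch–Satterthwaite, rounded down)
t* = 2.366

CI: 45.30 ± 2.366 · 1.6237 = 45.30 ± 3.84 = (41.46, 49.14)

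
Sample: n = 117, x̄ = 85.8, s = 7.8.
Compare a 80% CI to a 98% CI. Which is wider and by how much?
98% CI is wider by 1.54

df = 116
80% CI: t* = 1.289, (84.87, 86.73), width = 2 · t* · s/√n = 1.86
98% CI: t* = 2.359, (84.10, 87.50), width = 2 · t* · s/√n = 3.40

The 98% CI is wider by 3.40 - 1.86 = 1.54.
Higher confidence requires a wider interval.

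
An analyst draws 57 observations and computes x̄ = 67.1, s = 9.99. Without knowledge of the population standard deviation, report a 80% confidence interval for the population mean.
(65.38, 68.82)

t-interval (σ unknown):
df = n - 1 = 56
t* = 1.297 for 80% confidence

Margin of error = t* · s/√n = 1.297 · 9.99/√57 = 1.72

CI: (65.38, 68.82)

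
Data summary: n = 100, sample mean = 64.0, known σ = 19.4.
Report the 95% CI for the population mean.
(60.20, 67.80)

z-interval (σ known):
z* = 1.960 for 95% confidence

Margin of error = z* · σ/√n = 1.960 · 19.4/√100 = 3.80

CI: (64.0 - 3.80, 64.0 + 3.80) = (60.20, 67.80)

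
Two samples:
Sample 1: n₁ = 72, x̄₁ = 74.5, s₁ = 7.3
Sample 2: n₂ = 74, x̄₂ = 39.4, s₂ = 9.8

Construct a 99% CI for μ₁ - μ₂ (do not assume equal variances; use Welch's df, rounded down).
(31.37, 38.83)

Difference: x̄₁ - x̄₂ = 35.10
SE = √(s₁²/n₁ + s₂²/n₂) = √(7.3²/72 + 9.8²/74) = 1.4276
df = 134.90 → 134 (Welch–Satterthwaite, rounded down)
t* = 2.613

CI: 35.10 ± 2.613 · 1.4276 = 35.10 ± 3.73 = (31.37, 38.83)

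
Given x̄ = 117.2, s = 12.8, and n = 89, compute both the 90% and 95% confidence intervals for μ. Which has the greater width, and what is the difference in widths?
95% CI is wider by 0.88

df = 88
90% CI: t* = 1.662, (114.95, 119.45), width = 2 · t* · s/√n = 4.51
95% CI: t* = 1.987, (114.50, 119.90), width = 2 · t* · s/√n = 5.39

The 95% CI is wider by 5.39 - 4.51 = 0.88.
Higher confidence requires a wider interval.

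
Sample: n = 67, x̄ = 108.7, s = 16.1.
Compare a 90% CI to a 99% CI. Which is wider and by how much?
99% CI is wider by 3.87

df = 66
90% CI: t* = 1.668, (105.42, 111.98), width = 2 · t* · s/√n = 6.56
99% CI: t* = 2.652, (103.48, 113.92), width = 2 · t* · s/√n = 10.43

The 99% CI is wider by 10.43 - 6.56 = 3.87.
Higher confidence requires a wider interval.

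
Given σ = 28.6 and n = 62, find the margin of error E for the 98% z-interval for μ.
Margin of error = 8.45

Margin of error = z* · σ/√n
= 2.326 · 28.6/√62
= 2.326 · 28.6/7.8740
= 8.45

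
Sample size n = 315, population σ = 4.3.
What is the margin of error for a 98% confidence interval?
Margin of error = 0.56

Margin of error = z* · σ/√n
= 2.326 · 4.3/√315
= 2.326 · 4.3/17.7482
= 0.56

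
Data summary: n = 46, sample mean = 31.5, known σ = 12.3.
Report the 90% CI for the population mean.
(28.52, 34.48)

z-interval (σ known):
z* = 1.645 for 90% confidence

Margin of error = z* · σ/√n = 1.645 · 12.3/√46 = 2.98

CI: (31.5 - 2.98, 31.5 + 2.98) = (28.52, 34.48)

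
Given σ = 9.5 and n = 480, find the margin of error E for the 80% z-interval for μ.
Margin of error = 0.56

Margin of error = z* · σ/√n
= 1.282 · 9.5/√480
= 1.282 · 9.5/21.9089
= 0.56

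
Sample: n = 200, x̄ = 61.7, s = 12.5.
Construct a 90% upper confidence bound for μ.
μ ≤ 62.84

Upper bound (one-sided):
t* = 1.286 (one-sided for 90%)
Upper bound = x̄ + t* · s/√n = 61.7 + 1.286 · 12.5/√200 = 62.84

We are 90% confident that μ ≤ 62.84.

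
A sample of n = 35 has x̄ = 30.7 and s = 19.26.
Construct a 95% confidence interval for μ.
(24.08, 37.32)

t-interval (σ unknown):
df = n - 1 = 34
t* = 2.032 for 95% confidence

Margin of error = t* · s/√n = 2.032 · 19.26/√35 = 6.62

CI: (24.08, 37.32)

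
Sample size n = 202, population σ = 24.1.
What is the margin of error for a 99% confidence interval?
Margin of error = 4.37

Margin of error = z* · σ/√n
= 2.576 · 24.1/√202
= 2.576 · 24.1/14.2127
= 4.37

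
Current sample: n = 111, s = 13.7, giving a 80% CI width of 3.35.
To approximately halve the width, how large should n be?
n ≈ 444

CI width ∝ 1/√n
To reduce width by factor 2, need √n to grow by 2 → need 2² = 4 times as many samples.

Current: n = 111, width = 3.35
New: n = 444, width ≈ 1.67

Width reduced by factor of 3.35/1.67 = 2.01.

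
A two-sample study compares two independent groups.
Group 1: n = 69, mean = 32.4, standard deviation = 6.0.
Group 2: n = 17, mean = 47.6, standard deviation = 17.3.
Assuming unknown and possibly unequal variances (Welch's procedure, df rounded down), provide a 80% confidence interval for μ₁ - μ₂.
(-20.89, -9.51)

Difference: x̄₁ - x̄₂ = -15.20
SE = √(s₁²/n₁ + s₂²/n₂) = √(6.0²/69 + 17.3²/17) = 4.2576
df = 16.96 → 16 (Welch–Satterthwaite, rounded down)
t* = 1.337

CI: -15.20 ± 1.337 · 4.2576 = -15.20 ± 5.69 = (-20.89, -9.51)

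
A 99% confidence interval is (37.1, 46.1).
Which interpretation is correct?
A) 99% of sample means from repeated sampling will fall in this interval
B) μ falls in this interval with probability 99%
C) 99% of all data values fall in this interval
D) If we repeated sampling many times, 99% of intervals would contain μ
D

A) Wrong — coverage applies to intervals containing μ, not to future x̄ values.
B) Wrong — μ is fixed; the randomness lives in the interval, not in μ.
C) Wrong — a CI is about the parameter μ, not individual data values.
D) Correct — this is the frequentist long-run coverage interpretation.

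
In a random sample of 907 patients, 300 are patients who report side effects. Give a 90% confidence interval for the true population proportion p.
(0.305, 0.356)

Proportion CI:
p̂ = 300/907 = 0.33076
SE = √(p̂(1-p̂)/n) = √(0.33076 · 0.66924 / 907) = 0.01562

z* = 1.645
Margin = z* · SE = 1.645 · 0.01562 = 0.0257

CI: 0.33076 ± 0.0257 = (0.305, 0.356)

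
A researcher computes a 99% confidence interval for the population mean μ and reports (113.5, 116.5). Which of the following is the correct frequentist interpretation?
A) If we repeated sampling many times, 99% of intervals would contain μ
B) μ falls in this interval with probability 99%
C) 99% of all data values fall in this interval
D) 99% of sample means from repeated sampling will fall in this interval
A

A) Correct — this is the frequentist long-run coverage interpretation.
B) Wrong — μ is fixed; the randomness lives in the interval, not in μ.
C) Wrong — a CI is about the parameter μ, not individual data values.
D) Wrong — coverage applies to intervals containing μ, not to future x̄ values.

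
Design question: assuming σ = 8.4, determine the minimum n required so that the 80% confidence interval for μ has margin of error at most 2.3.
n ≥ 22

For margin E ≤ 2.3:
n ≥ (z* · σ / E)²
n ≥ (1.282 · 8.4 / 2.3)²
n ≥ 21.92

Minimum n = 22 (rounding up)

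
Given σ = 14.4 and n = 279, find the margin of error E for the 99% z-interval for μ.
Margin of error = 2.22

Margin of error = z* · σ/√n
= 2.576 · 14.4/√279
= 2.576 · 14.4/16.7033
= 2.22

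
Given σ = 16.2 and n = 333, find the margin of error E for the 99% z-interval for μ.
Margin of error = 2.29

Margin of error = z* · σ/√n
= 2.576 · 16.2/√333
= 2.576 · 16.2/18.2483
= 2.29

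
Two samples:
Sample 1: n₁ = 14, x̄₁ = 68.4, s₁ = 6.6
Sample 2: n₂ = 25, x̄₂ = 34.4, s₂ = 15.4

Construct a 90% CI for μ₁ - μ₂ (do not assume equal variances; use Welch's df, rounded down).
(28.00, 40.00)

Difference: x̄₁ - x̄₂ = 34.00
SE = √(s₁²/n₁ + s₂²/n₂) = √(6.6²/14 + 15.4²/25) = 3.5493
df = 35.31 → 35 (Welch–Satterthwaite, rounded down)
t* = 1.690

CI: 34.00 ± 1.690 · 3.5493 = 34.00 ± 6.00 = (28.00, 40.00)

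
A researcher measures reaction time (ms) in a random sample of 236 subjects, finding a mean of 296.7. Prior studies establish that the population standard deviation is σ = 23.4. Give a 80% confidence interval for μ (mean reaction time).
(294.75, 298.65)

z-interval (σ known):
z* = 1.282 for 80% confidence

Margin of error = z* · σ/√n = 1.282 · 23.4/√236 = 1.95

CI: (296.7 - 1.95, 296.7 + 1.95) = (294.75, 298.65)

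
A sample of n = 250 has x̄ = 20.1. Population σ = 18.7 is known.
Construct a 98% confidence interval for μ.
(17.35, 22.85)

z-interval (σ known):
z* = 2.326 for 98% confidence

Margin of error = z* · σ/√n = 2.326 · 18.7/√250 = 2.75

CI: (20.1 - 2.75, 20.1 + 2.75) = (17.35, 22.85)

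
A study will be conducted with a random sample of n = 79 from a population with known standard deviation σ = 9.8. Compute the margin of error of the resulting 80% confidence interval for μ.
Margin of error = 1.41

Margin of error = z* · σ/√n
= 1.282 · 9.8/√79
= 1.282 · 9.8/8.8882
= 1.41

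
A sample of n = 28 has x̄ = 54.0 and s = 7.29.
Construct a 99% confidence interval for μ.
(50.18, 57.82)

t-interval (σ unknown):
df = n - 1 = 27
t* = 2.771 for 99% confidence

Margin of error = t* · s/√n = 2.771 · 7.29/√28 = 3.82

CI: (50.18, 57.82)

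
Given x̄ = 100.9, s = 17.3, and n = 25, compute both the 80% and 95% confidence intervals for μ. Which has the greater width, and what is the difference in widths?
95% CI is wider by 5.16

df = 24
80% CI: t* = 1.318, (96.34, 105.46), width = 2 · t* · s/√n = 9.12
95% CI: t* = 2.064, (93.76, 108.04), width = 2 · t* · s/√n = 14.28

The 95% CI is wider by 14.28 - 9.12 = 5.16.
Higher confidence requires a wider interval.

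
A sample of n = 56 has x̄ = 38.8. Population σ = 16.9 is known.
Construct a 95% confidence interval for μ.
(34.37, 43.23)

z-interval (σ known):
z* = 1.960 for 95% confidence

Margin of error = z* · σ/√n = 1.960 · 16.9/√56 = 4.43

CI: (38.8 - 4.43, 38.8 + 4.43) = (34.37, 43.23)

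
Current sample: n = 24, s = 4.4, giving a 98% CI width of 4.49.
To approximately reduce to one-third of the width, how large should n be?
n ≈ 216

CI width ∝ 1/√n
To reduce width by factor 3, need √n to grow by 3 → need 3² = 9 times as many samples.

Current: n = 24, width = 4.49
New: n = 216, width ≈ 1.40

Width reduced by factor of 4.49/1.40 = 3.21.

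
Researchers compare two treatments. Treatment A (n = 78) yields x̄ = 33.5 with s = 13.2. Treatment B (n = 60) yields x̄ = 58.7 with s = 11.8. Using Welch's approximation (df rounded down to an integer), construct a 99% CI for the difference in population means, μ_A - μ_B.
(-30.78, -19.62)

Difference: x̄₁ - x̄₂ = -25.20
SE = √(s₁²/n₁ + s₂²/n₂) = √(13.2²/78 + 11.8²/60) = 2.1341
df = 132.90 → 132 (Welch–Satterthwaite, rounded down)
t* = 2.614

CI: -25.20 ± 2.614 · 2.1341 = -25.20 ± 5.58 = (-30.78, -19.62)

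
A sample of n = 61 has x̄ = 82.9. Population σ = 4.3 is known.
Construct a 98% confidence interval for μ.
(81.62, 84.18)

z-interval (σ known):
z* = 2.326 for 98% confidence

Margin of error = z* · σ/√n = 2.326 · 4.3/√61 = 1.28

CI: (82.9 - 1.28, 82.9 + 1.28) = (81.62, 84.18)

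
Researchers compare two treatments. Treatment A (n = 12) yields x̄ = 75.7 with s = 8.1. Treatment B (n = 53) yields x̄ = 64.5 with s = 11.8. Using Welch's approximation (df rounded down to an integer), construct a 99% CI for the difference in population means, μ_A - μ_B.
(3.18, 19.22)

Difference: x̄₁ - x̄₂ = 11.20
SE = √(s₁²/n₁ + s₂²/n₂) = √(8.1²/12 + 11.8²/53) = 2.8451
df = 22.99 → 22 (Welch–Satterthwaite, rounded down)
t* = 2.819

CI: 11.20 ± 2.819 · 2.8451 = 11.20 ± 8.02 = (3.18, 19.22)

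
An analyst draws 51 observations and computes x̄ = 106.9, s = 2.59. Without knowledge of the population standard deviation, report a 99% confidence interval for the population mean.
(105.93, 107.87)

t-interval (σ unknown):
df = n - 1 = 50
t* = 2.678 for 99% confidence

Margin of error = t* · s/√n = 2.678 · 2.59/√51 = 0.97

CI: (105.93, 107.87)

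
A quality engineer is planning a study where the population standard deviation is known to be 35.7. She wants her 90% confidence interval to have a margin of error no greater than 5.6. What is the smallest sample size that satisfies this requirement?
n ≥ 110

For margin E ≤ 5.6:
n ≥ (z* · σ / E)²
n ≥ (1.645 · 35.7 / 5.6)²
n ≥ 109.97

Minimum n = 110 (rounding up)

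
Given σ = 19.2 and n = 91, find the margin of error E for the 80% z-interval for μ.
Margin of error = 2.58

Margin of error = z* · σ/√n
= 1.282 · 19.2/√91
= 1.282 · 19.2/9.5394
= 2.58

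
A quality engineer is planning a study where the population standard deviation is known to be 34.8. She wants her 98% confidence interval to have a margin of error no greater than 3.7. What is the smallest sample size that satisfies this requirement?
n ≥ 479

For margin E ≤ 3.7:
n ≥ (z* · σ / E)²
n ≥ (2.326 · 34.8 / 3.7)²
n ≥ 478.60

Minimum n = 479 (rounding up)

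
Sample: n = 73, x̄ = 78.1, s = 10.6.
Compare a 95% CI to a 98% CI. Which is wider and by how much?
98% CI is wider by 0.95

df = 72
95% CI: t* = 1.993, (75.63, 80.57), width = 2 · t* · s/√n = 4.95
98% CI: t* = 2.379, (75.15, 81.05), width = 2 · t* · s/√n = 5.90

The 98% CI is wider by 5.90 - 4.95 = 0.95.
Higher confidence requires a wider interval.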